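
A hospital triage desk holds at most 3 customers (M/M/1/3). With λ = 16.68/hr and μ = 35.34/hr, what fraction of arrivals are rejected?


ρ = λ/μ = 16.68/35.34 = 0.4720
P_K = (1−ρ)ρ^K/(1−ρ^(K+1)) = (0.5280·0.105145)/(1 − 0.049627)
= 0.055518/0.950373 = 0.058417

Final: 0.058417


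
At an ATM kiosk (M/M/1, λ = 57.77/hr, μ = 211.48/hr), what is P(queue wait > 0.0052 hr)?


ρ = 57.77/211.48 = 0.2732
P(Wq > t) = ρ·e^{−(μ−λ)t} = 0.2732·e^{−0.7993}
= 0.2732·0.449647 = 0.122830

Final: 0.122830


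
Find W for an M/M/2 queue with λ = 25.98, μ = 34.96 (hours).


a = 0.7431; ρ = 0.3716; P₀ = 0.458186
Lq = P₀·a^c·ρ/(c!(1−ρ)²) = 0.11903
Wq = Lq/λ = 0.11903/25.98 = 0.004582 hr
W = Wq + 1/μ = 0.004582 + 0.02860 = 0.03319 hr

Final: 0.03319 hr


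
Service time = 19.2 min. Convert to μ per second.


μ = 1/(service time) in consistent units.
1 second = 0.0166667 min, so μ = 0.0166667/19.2 = 0.0008681 per second

Final: 0.0008681 /sec


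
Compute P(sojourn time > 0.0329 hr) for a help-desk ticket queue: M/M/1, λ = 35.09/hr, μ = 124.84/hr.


W ~ Exponential(μ−λ) for M/M/1.
μ − λ = 124.84 − 35.09 = 89.7500
P(W > t) = e^{−(μ−λ)t} = e^{−2.9528} = 0.052195

Final: 0.052195


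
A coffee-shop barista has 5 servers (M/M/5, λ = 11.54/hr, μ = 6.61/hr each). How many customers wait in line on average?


a = λ/μ = 1.7458; ρ = a/5 = 0.3492
P₀ = 0.173869
Lq = P₀·a^c·ρ / (c!·(1−ρ)²) = 0.173869·16.21891·0.3492/(120·0.42358)
= 0.01937

Final: 0.01937


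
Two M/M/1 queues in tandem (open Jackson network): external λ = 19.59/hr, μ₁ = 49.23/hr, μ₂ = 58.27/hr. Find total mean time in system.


Each node sees arrival rate λ = 19.59/hr (tandem ⇒ throughput preserved).
W₁ = 1/(μ₁−λ) = 1/(49.23−19.59) = 0.03374 hr
W₂ = 1/(μ₂−λ) = 1/(58.27−19.59) = 0.02585 hr
W_total = W₁ + W₂ = 0.03374 + 0.02585 = 0.05959 hr

Final: 0.05959 hr


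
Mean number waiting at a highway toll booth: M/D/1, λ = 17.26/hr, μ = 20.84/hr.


ρ = 17.26/20.84 = 0.8282
M/D/1: Lq = ρ²/(2(1−ρ)) = 0.6859/(2·0.1718) = 1.99651

Final: 1.99651


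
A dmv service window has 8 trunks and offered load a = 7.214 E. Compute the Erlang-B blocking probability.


B(c,a) = (a^c/c!) / Σ_{k=0}^{c} a^k/k!
a^8/8! = 181.923407
Σ terms (k=0..8): 1.00000 + 7.21400 + 26.02090 + 62.57159 + 112.84786 + 162.81689 + 195.76017 + 201.74484 + 181.92341 = 951.899638
B = 181.923407/951.899638 = 0.191116

Final: 0.191116


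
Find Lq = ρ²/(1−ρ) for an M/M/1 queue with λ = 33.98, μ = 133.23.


ρ = 33.98/133.23 = 0.2550
Lq = ρ²/(1−ρ) = 0.06505/0.7450 = 0.08732

Final: 0.08732


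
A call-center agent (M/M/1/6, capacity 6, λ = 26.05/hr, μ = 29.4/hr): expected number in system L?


ρ = 26.05/29.4 = 0.8861
L = ρ[1 − (K+1)ρ^K + Kρ^(K+1)] / [(1−ρ)(1−ρ^(K+1))]
Numerator: 0.8861·(1 − 7·0.483908 + 6·0.428768) = 0.164148
Denominator: (0.1139)·(0.571232) = 0.065089
L = 0.164148/0.065089 = 2.5219

Final: 2.5219


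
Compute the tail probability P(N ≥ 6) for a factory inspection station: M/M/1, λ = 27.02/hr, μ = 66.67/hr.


ρ = 27.02/66.67 = 0.4053
P(N ≥ n) = ρ^n = 0.4053^6 = 0.004431

Final: 0.004431


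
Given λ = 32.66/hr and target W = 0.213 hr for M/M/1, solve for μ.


W = 1/(μ−λ) ⇒ μ − λ = 1/W = 1/0.213 = 4.6948
μ = λ + 1/W = 32.66 + 4.6948 = 37.3548 per hr

Final: 37.3548 /hr


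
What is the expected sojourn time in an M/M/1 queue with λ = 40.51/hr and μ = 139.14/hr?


W = 1/(μ−λ) = 1/(139.14 − 40.51) = 1/98.63 = 0.01014 hr

Final: 0.01014 hr


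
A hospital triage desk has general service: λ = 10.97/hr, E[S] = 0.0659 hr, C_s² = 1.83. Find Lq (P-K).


ρ = λ·E[S] = 10.97·0.0659 = 0.7229
Lq = ρ²(1+C_s²)/(2(1−ρ)) = 0.5226·(1+1.83)/(2·0.2771)
= 0.5226·2.8300/0.5542 = 2.66895

Final: 2.66895


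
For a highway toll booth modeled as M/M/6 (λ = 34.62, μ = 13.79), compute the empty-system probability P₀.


a = λ/μ = 34.62/13.79 = 2.5105; ρ = a/c = 0.4184
Σ_{k=0}^{5} a^k/k! (terms k=0..5) = 1.00000 + 2.51051 + 3.15134 + 2.63716 + 1.65516 + 0.83106 = 11.78524
Tail: a^6/(6!(1−ρ)) = 250.36683/(720·0.5816) = 0.59791
P₀ = 1/(11.78524 + 0.59791) = 1/12.38315 = 0.080755

Final: 0.080755


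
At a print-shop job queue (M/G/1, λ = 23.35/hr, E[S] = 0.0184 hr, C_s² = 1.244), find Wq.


ρ = λ·E[S] = 23.35·0.0184 = 0.4296
E[S²] = E[S]²(1+C_s²) = 0.0184²·(1+1.244) = 0.0007597
Wq = λ·E[S²]/(2(1−ρ)) = 23.35·0.0007597/(2·0.5704) = 0.01555 hr

Final: 0.01555 hr


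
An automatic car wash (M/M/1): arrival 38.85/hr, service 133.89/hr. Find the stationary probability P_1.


ρ = 38.85/133.89 = 0.2902
P_n = (1−ρ)·ρ^n = (1 − 0.2902)·0.2902^1 = 0.7098·0.290164 = 0.205969

Final: 0.205969


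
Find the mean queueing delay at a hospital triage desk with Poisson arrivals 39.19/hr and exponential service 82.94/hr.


ρ = 39.19/82.94 = 0.4725
Wq = ρ/(μ−λ) = 0.4725/(82.94 − 39.19) = 0.4725/43.75 = 0.01080 hr

Final: 0.01080 hr


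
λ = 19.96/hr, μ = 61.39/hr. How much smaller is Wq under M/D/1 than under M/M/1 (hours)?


ρ = 19.96/61.39 = 0.3251
Wq(M/M/1) = ρ/(μ−λ) = 0.3251/41.43 = 0.007848 hr
Wq(M/D/1) = ρ/(2(μ−λ)) = 0.003924 hr
Savings = 0.007848 − 0.003924 = 0.003924 hr

Final: 0.003924 hr


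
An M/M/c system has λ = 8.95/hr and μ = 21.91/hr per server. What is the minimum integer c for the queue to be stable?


Stability requires cμ > λ ⇔ c > λ/μ.
λ/μ = 8.95/21.91 = 0.4085
Minimum integer c = ⌊0.4085⌋ + 1 = 1
Check: 1·21.91 = 21.91 > 8.95, while 0·21.91 = 0.00 ≤ 8.95

Final: 1 servers


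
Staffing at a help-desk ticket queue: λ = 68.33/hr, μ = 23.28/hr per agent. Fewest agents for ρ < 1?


Stability requires cμ > λ ⇔ c > λ/μ.
λ/μ = 68.33/23.28 = 2.9351
Minimum integer c = ⌊2.9351⌋ + 1 = 3
Check: 3·23.28 = 69.84 > 68.33, while 2·23.28 = 46.56 ≤ 68.33

Final: 3 servers


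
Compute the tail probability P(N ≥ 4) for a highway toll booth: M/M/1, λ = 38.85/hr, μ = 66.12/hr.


ρ = 38.85/66.12 = 0.5876
P(N ≥ n) = ρ^n = 0.5876^4 = 0.119188

Final: 0.119188


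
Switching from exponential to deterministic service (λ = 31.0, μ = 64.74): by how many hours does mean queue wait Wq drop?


ρ = 31.0/64.74 = 0.4788
Wq(M/M/1) = ρ/(μ−λ) = 0.4788/33.74 = 0.01419 hr
Wq(M/D/1) = ρ/(2(μ−λ)) = 0.007096 hr
Savings = 0.01419 − 0.007096 = 0.007096 hr

Final: 0.007096 hr


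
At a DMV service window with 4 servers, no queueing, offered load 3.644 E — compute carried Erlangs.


B(4,3.644) = 0.275217 (Erlang-B)
Carried load = a(1 − B) = 3.644·(1 − 0.275217) = 3.644·0.724783 = 2.6411 E

Final: 2.6411 Erlangs


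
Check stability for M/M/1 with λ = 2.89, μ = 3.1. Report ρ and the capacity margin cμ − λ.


Total capacity cμ = 1·3.1 = 3.10/hr
ρ = λ/(cμ) = 2.89/3.10 = 0.9323
Stable ⇔ ρ < 1: YES
Spare capacity = cμ − λ = 3.10 − 2.89 = 0.21/hr

Final: ρ = 0.9323; stable; margin = 0.21/hr


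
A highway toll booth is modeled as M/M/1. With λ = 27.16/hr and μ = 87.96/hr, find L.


ρ = λ/μ = 27.16/87.96 = 0.3088
L = ρ/(1−ρ) = 0.3088/(1 − 0.3088) = 0.3088/0.6912 = 0.4467

Final: 0.4467


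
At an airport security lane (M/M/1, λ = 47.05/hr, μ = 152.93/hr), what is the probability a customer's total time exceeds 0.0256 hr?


W ~ Exponential(μ−λ) for M/M/1.
μ − λ = 152.93 − 47.05 = 105.8800
P(W > t) = e^{−(μ−λ)t} = e^{−2.7105} = 0.066502

Final: 0.066502


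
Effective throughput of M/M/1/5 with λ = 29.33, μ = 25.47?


ρ = 1.1516; P_K = (1−ρ)ρ^5/(1−ρ^6) = 0.230421
λ_eff = λ(1 − P_K) = 29.33·(1 − 0.230421) = 29.33·0.769579 = 22.5718 /hr

Final: 22.5718 /hr


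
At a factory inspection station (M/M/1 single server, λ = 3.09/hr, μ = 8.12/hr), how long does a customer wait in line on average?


ρ = 3.09/8.12 = 0.3805
Wq = ρ/(μ−λ) = 0.3805/(8.12 − 3.09) = 0.3805/5.03 = 0.07565 hr

Final: 0.07565 hr


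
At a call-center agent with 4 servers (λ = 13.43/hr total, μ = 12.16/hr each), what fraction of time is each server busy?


ρ = λ/(cμ) = 13.43/(4·12.16) = 13.43/48.64 = 0.2761

Final: 0.2761


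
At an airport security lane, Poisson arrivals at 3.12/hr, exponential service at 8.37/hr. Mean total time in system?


W = 1/(μ−λ) = 1/(8.37 − 3.12) = 1/5.25 = 0.1905 hr

Final: 0.1905 hr


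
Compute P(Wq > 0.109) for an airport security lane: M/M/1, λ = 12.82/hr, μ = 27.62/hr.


ρ = 12.82/27.62 = 0.4642
P(Wq > t) = ρ·e^{−(μ−λ)t} = 0.4642·e^{−1.6132}
= 0.4642·0.199249 = 0.092483

Final: 0.092483


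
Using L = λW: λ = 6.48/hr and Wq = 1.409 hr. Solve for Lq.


Lq = λWq = 6.48·1.409 = 9.1303

Final: 9.1303


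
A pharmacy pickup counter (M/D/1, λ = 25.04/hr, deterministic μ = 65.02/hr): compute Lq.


ρ = 25.04/65.02 = 0.3851
M/D/1: Lq = ρ²/(2(1−ρ)) = 0.1483/(2·0.6149) = 0.12060

Final: 0.12060


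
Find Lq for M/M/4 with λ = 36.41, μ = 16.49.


a = λ/μ = 2.2080; ρ = a/4 = 0.5520
P₀ = 0.103623
Lq = P₀·a^c·ρ / (c!·(1−ρ)²) = 0.103623·23.76841·0.5520/(24·0.20070)
= 0.28225

Final: 0.28225


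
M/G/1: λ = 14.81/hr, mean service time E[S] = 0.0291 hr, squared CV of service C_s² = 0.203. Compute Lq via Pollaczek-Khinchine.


ρ = λ·E[S] = 14.81·0.0291 = 0.4310
Lq = ρ²(1+C_s²)/(2(1−ρ)) = 0.1857·(1+0.203)/(2·0.5690)
= 0.1857·1.2030/1.1381 = 0.19633

Final: 0.19633


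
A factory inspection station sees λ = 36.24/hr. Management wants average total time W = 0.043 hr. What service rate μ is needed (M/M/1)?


W = 1/(μ−λ) ⇒ μ − λ = 1/W = 1/0.043 = 23.2558
μ = λ + 1/W = 36.24 + 23.2558 = 59.4958 per hr

Final: 59.4958 /hr


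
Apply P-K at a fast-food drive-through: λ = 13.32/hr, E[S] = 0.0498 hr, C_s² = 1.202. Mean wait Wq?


ρ = λ·E[S] = 13.32·0.0498 = 0.6633
E[S²] = E[S]²(1+C_s²) = 0.0498²·(1+1.202) = 0.005461
Wq = λ·E[S²]/(2(1−ρ)) = 13.32·0.005461/(2·0.3367) = 0.10803 hr

Final: 0.10803 hr


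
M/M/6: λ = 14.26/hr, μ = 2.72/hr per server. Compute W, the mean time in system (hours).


a = 5.2426; ρ = 0.8738; P₀ = 0.002968
Lq = P₀·a^c·ρ/(c!(1−ρ)²) = 4.69365
Wq = Lq/λ = 4.69365/14.26 = 0.32915 hr
W = Wq + 1/μ = 0.32915 + 0.36765 = 0.69680 hr

Final: 0.69680 hr


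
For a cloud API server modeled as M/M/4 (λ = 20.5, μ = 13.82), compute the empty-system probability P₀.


a = λ/μ = 20.5/13.82 = 1.4834; ρ = a/c = 0.3708
Σ_{k=0}^{3} a^k/k! (terms k=0..3) = 1.00000 + 1.48336 + 1.10017 + 0.54398 = 4.12752
Tail: a^4/(4!(1−ρ)) = 4.84154/(24·0.6292) = 0.32063
P₀ = 1/(4.12752 + 0.32063) = 1/4.44815 = 0.224813

Final: 0.224813


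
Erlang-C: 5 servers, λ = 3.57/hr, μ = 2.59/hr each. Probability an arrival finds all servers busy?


a = λ/μ = 1.3784; ρ = a/5 = 0.2757
P₀ = 0.251733 (from M/M/c formula)
C(c,a) = [a^c/(c!(1−ρ))]·P₀ = [4.97556/(120·0.7243)]·0.251733
= 0.05724·0.251733 = 0.014410

Final: 0.014410


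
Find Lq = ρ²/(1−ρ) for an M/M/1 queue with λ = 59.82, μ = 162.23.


ρ = 59.82/162.23 = 0.3687
Lq = ρ²/(1−ρ) = 0.1360/0.6313 = 0.2154

Final: 0.2154


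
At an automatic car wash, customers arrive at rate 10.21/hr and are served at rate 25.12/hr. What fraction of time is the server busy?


ρ = λ/μ = 10.21/25.12 = 0.4064

Final: 0.4064


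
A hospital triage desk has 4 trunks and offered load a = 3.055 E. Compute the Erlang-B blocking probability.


B(c,a) = (a^c/c!) / Σ_{k=0}^{c} a^k/k!
a^4/4! = 3.629390
Σ terms (k=0..4): 1.00000 + 3.05500 + 4.66651 + 4.75207 + 3.62939 = 17.102968
B = 3.629390/17.102968 = 0.212208

Final: 0.212208


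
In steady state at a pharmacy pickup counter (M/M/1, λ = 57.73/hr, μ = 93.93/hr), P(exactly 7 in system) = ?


ρ = 57.73/93.93 = 0.6146
P_n = (1−ρ)·ρ^n = (1 − 0.6146)·0.6146^7 = 0.3854·0.033127 = 0.012767

Final: 0.012767


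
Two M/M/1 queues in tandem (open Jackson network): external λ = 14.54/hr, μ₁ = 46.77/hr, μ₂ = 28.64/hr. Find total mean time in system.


Each node sees arrival rate λ = 14.54/hr (tandem ⇒ throughput preserved).
W₁ = 1/(μ₁−λ) = 1/(46.77−14.54) = 0.03103 hr
W₂ = 1/(μ₂−λ) = 1/(28.64−14.54) = 0.07092 hr
W_total = W₁ + W₂ = 0.03103 + 0.07092 = 0.10195 hr

Final: 0.10195 hr


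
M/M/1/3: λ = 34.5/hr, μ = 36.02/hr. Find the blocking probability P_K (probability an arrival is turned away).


ρ = λ/μ = 34.5/36.02 = 0.9578
P_K = (1−ρ)ρ^K/(1−ρ^(K+1)) = (0.04220·0.878671)/(1 − 0.841592)
= 0.037079/0.158408 = 0.234072

Final: 0.234072


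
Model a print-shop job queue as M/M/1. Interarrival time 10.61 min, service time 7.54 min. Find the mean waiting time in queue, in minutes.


λ = 60/10.61 = 5.6550 /hr
μ = 60/7.54 = 7.9576 /hr
ρ = λ/μ = 5.6550/7.9576 = 0.7107
Wq = ρ/(μ−λ) = 0.7107/(7.9576−5.6550) = 0.30864 hr
In minutes: 0.30864·60 = 18.518 min

Final: 18.518 min


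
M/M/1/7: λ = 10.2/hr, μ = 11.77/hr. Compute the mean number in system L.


ρ = 10.2/11.77 = 0.8666
L = ρ[1 − (K+1)ρ^K + Kρ^(K+1)] / [(1−ρ)(1−ρ^(K+1))]
Numerator: 0.8666·(1 − 8·0.367084 + 7·0.318119) = 0.251454
Denominator: (0.1334)·(0.681881) = 0.090956
L = 0.251454/0.090956 = 2.7646

Final: 2.7646


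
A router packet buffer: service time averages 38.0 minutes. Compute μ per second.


μ = 1/(service time) in consistent units.
1 second = 0.0166667 min, so μ = 0.0166667/38.0 = 0.0004386 per second

Final: 0.0004386 /sec


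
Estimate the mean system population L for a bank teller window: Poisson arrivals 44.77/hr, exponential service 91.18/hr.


ρ = λ/μ = 44.77/91.18 = 0.4910
L = ρ/(1−ρ) = 0.4910/(1 − 0.4910) = 0.4910/0.5090 = 0.9647

Final: 0.9647


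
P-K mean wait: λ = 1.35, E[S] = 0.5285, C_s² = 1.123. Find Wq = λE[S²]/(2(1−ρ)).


ρ = λ·E[S] = 1.35·0.5285 = 0.7135
E[S²] = E[S]²(1+C_s²) = 0.5285²·(1+1.123) = 0.592980
Wq = λ·E[S²]/(2(1−ρ)) = 1.35·0.592980/(2·0.2865) = 1.39695 hr

Final: 1.39695 hr


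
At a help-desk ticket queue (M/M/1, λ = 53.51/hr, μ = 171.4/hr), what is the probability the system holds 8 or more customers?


ρ = 53.51/171.4 = 0.3122
P(N ≥ n) = ρ^n = 0.3122^8 = 0.00009024

Final: 0.00009024


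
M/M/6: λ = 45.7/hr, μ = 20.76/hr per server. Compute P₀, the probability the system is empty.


a = λ/μ = 45.7/20.76 = 2.2013; ρ = a/c = 0.3669
Σ_{k=0}^{5} a^k/k! (terms k=0..5) = 1.00000 + 2.20135 + 2.42297 + 1.77793 + 0.97846 + 0.43079 = 8.81150
Tail: a^6/(6!(1−ρ)) = 113.79760/(720·0.6331) = 0.24964
P₀ = 1/(8.81150 + 0.24964) = 1/9.06114 = 0.110361

Final: 0.110361


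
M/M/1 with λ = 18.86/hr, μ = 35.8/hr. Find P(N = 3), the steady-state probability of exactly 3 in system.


ρ = 18.86/35.8 = 0.5268
P_n = (1−ρ)·ρ^n = (1 − 0.5268)·0.5268^3 = 0.4732·0.146210 = 0.069184

Final: 0.069184


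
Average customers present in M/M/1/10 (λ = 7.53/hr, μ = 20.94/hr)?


ρ = 7.53/20.94 = 0.3596
L = ρ[1 − (K+1)ρ^K + Kρ^(K+1)] / [(1−ρ)(1−ρ^(K+1))]
Numerator: 0.3596·(1 − 11·0.00003616 + 10·0.00001300) = 0.359503
Denominator: (0.6404)·(0.999987) = 0.640393
L = 0.359503/0.640393 = 0.5614

Final: 0.5614


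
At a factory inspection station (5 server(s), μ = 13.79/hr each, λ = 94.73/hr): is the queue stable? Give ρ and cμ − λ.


Total capacity cμ = 5·13.79 = 68.95/hr
ρ = λ/(cμ) = 94.73/68.95 = 1.3739
Stable ⇔ ρ < 1: NO
Spare capacity = cμ − λ = 68.95 − 94.73 = -25.78/hr

Final: ρ = 1.3739; unstable; margin = -25.78/hr


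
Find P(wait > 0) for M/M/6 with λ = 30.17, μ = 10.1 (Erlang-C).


a = λ/μ = 2.9871; ρ = a/6 = 0.4979
P₀ = 0.049615 (from M/M/c formula)
C(c,a) = [a^c/(c!(1−ρ))]·P₀ = [710.43380/(720·0.5021)]·0.049615
= 1.96500·0.049615 = 0.097493

Final: 0.097493


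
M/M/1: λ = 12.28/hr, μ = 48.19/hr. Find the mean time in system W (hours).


W = 1/(μ−λ) = 1/(48.19 − 12.28) = 1/35.91 = 0.02785 hr

Final: 0.02785 hr


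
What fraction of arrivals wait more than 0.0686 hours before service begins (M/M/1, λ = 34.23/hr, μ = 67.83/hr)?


ρ = 34.23/67.83 = 0.5046
P(Wq > t) = ρ·e^{−(μ−λ)t} = 0.5046·e^{−2.3050}
= 0.5046·0.099763 = 0.050345

Final: 0.050345


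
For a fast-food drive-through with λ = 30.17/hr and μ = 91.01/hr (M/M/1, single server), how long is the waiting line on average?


ρ = 30.17/91.01 = 0.3315
Lq = ρ²/(1−ρ) = 0.1099/0.6685 = 0.1644

Final: 0.1644


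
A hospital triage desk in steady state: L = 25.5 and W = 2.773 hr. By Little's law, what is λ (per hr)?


λ = L/W = 25.5/2.773 = 9.1958 /hr

Final: 9.1958 /hr


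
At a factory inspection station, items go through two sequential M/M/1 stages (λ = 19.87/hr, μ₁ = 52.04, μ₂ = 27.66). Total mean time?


Each node sees arrival rate λ = 19.87/hr (tandem ⇒ throughput preserved).
W₁ = 1/(μ₁−λ) = 1/(52.04−19.87) = 0.03108 hr
W₂ = 1/(μ₂−λ) = 1/(27.66−19.87) = 0.12837 hr
W_total = W₁ + W₂ = 0.03108 + 0.12837 = 0.15945 hr

Final: 0.15945 hr


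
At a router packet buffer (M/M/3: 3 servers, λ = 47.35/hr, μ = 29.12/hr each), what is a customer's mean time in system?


a = 1.6260; ρ = 0.5420; P₀ = 0.181405
Lq = P₀·a^c·ρ/(c!(1−ρ)²) = 0.33588
Wq = Lq/λ = 0.33588/47.35 = 0.007093 hr
W = Wq + 1/μ = 0.007093 + 0.03434 = 0.04143 hr

Final: 0.04143 hr


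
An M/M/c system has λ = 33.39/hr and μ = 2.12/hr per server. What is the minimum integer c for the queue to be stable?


Stability requires cμ > λ ⇔ c > λ/μ.
λ/μ = 33.39/2.12 = 15.7500
Minimum integer c = ⌊15.7500⌋ + 1 = 16
Check: 16·2.12 = 33.92 > 33.39, while 15·2.12 = 31.80 ≤ 33.39

Final: 16 servers


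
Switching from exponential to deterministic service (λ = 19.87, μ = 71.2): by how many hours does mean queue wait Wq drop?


ρ = 19.87/71.2 = 0.2791
Wq(M/M/1) = ρ/(μ−λ) = 0.2791/51.33 = 0.005437 hr
Wq(M/D/1) = ρ/(2(μ−λ)) = 0.002718 hr
Savings = 0.005437 − 0.002718 = 0.002718 hr

Final: 0.002718 hr


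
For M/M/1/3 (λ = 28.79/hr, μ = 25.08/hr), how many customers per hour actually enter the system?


ρ = 1.1479; P_K = (1−ρ)ρ^3/(1−ρ^4) = 0.303850
λ_eff = λ(1 − P_K) = 28.79·(1 − 0.303850) = 28.79·0.696150 = 20.0422 /hr

Final: 20.0422 /hr


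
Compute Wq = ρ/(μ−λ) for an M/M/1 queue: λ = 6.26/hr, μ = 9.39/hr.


ρ = 6.26/9.39 = 0.6667
Wq = ρ/(μ−λ) = 0.6667/(9.39 − 6.26) = 0.6667/3.13 = 0.2130 hr

Final: 0.2130 hr


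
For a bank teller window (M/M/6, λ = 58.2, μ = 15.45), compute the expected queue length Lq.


a = λ/μ = 3.7670; ρ = a/6 = 0.6278
P₀ = 0.021670
Lq = P₀·a^c·ρ / (c!·(1−ρ)²) = 0.021670·2857.37345·0.6278/(720·0.13851)
= 0.38982

Final: 0.38982


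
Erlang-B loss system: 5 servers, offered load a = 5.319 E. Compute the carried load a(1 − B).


B(5,5.319) = 0.310196 (Erlang-B)
Carried load = a(1 − B) = 5.319·(1 − 0.310196) = 5.319·0.689804 = 3.6691 E

Final: 3.6691 Erlangs


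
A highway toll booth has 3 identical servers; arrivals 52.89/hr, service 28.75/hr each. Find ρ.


ρ = λ/(cμ) = 52.89/(3·28.75) = 52.89/86.25 = 0.6132

Final: 0.6132


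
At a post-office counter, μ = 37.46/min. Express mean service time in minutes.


Mean service time = 1/μ = 1/37.46 minute = 0.02670 minute
In minutes: 0.02670 × 1 = 0.02670 min

Final: 0.02670 min


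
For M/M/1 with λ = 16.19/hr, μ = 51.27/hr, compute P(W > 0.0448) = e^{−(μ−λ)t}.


W ~ Exponential(μ−λ) for M/M/1.
μ − λ = 51.27 − 16.19 = 35.0800
P(W > t) = e^{−(μ−λ)t} = e^{−1.5716} = 0.207716

Final: 0.207716


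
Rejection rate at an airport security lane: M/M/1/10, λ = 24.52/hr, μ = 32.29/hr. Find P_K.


ρ = λ/μ = 24.52/32.29 = 0.7594
P_K = (1−ρ)ρ^K/(1−ρ^(K+1)) = (0.2406·0.063756)/(1 − 0.048415)
= 0.015342/0.951585 = 0.016122

Final: 0.016122


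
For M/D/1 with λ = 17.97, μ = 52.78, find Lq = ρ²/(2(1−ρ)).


ρ = 17.97/52.78 = 0.3405
M/D/1: Lq = ρ²/(2(1−ρ)) = 0.1159/(2·0.6595) = 0.08788

Final: 0.08788


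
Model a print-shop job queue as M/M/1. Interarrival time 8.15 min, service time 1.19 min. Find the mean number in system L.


λ = 60/8.15 = 7.3620 /hr
μ = 60/1.19 = 50.4202 /hr
ρ = λ/μ = 7.3620/50.4202 = 0.1460
L = ρ/(1−ρ) = 0.1460/0.8540 = 0.1710

Final: 0.1710


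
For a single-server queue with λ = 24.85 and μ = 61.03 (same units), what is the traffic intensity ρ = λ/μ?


ρ = λ/μ = 24.85/61.03 = 0.4072

Final: 0.4072


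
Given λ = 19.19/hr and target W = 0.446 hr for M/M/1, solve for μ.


W = 1/(μ−λ) ⇒ μ − λ = 1/W = 1/0.446 = 2.2422
μ = λ + 1/W = 19.19 + 2.2422 = 21.4322 per hr

Final: 21.4322 /hr


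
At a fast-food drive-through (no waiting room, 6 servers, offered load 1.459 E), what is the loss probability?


B(c,a) = (a^c/c!) / Σ_{k=0}^{c} a^k/k!
a^6/6! = 0.013397
Σ terms (k=0..6): 1.00000 + 1.45900 + 1.06434 + 0.51762 + 0.18880 + 0.05509 + 0.01340 = 4.298258
B = 0.013397/4.298258 = 0.003117

Final: 0.003117


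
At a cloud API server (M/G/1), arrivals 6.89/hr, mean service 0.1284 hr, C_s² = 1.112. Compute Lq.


ρ = λ·E[S] = 6.89·0.1284 = 0.8847
Lq = ρ²(1+C_s²)/(2(1−ρ)) = 0.7827·(1+1.112)/(2·0.1153)
= 0.7827·2.1120/0.2306 = 7.16659

Final: 7.16659


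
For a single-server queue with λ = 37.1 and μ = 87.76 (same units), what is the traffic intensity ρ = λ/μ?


ρ = λ/μ = 37.1/87.76 = 0.4227

Final: 0.4227


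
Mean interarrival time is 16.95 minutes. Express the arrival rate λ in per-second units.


λ = 1/(interarrival time) in consistent units.
1 second = 0.0166667 min, so λ = 0.0166667/16.95 = 0.0009833 per second

Final: 0.0009833 /sec


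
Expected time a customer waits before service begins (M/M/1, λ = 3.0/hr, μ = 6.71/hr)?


ρ = 3.0/6.71 = 0.4471
Wq = ρ/(μ−λ) = 0.4471/(6.71 − 3.0) = 0.4471/3.71 = 0.1205 hr

Final: 0.1205 hr


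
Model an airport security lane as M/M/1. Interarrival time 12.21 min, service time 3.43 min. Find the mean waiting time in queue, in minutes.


λ = 60/12.21 = 4.9140 /hr
μ = 60/3.43 = 17.4927 /hr
ρ = λ/μ = 4.9140/17.4927 = 0.2809
Wq = ρ/(μ−λ) = 0.2809/(17.4927−4.9140) = 0.02233 hr
In minutes: 0.02233·60 = 1.340 min

Final: 1.340 min


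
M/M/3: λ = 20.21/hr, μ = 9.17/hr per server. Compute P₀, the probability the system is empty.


a = λ/μ = 20.21/9.17 = 2.2039; ρ = a/c = 0.7346
Σ_{k=0}^{2} a^k/k! (terms k=0..2) = 1.00000 + 2.20393 + 2.42864 = 5.63257
Tail: a^3/(3!(1−ρ)) = 10.70511/(6·0.2654) = 6.72369
P₀ = 1/(5.63257 + 6.72369) = 1/12.35626 = 0.080931

Final: 0.080931


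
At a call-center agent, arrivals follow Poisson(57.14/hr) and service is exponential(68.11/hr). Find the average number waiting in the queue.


ρ = 57.14/68.11 = 0.8389
Lq = ρ²/(1−ρ) = 0.7038/0.1611 = 4.3698

Final: 4.3698


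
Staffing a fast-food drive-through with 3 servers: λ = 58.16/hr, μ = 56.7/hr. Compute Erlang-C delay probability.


a = λ/μ = 1.0257; ρ = a/3 = 0.3419
P₀ = 0.353962 (from M/M/c formula)
C(c,a) = [a^c/(c!(1−ρ))]·P₀ = [1.07925/(6·0.6581)]·0.353962
= 0.27333·0.353962 = 0.096749

Final: 0.096749


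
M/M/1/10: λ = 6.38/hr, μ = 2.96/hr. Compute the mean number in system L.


ρ = 6.38/2.96 = 2.1554
L = ρ[1 − (K+1)ρ^K + Kρ^(K+1)] / [(1−ρ)(1−ρ^(K+1))]
Numerator: 2.1554·(1 − 11·2164.161549 + 10·4664.645501) = 49233.076168
Denominator: (-1.1554)·(-4663.645501) = 5388.401221
L = 49233.076168/5388.401221 = 9.1369

Final: 9.1369


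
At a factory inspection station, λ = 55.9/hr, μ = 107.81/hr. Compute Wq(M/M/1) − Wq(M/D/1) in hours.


ρ = 55.9/107.81 = 0.5185
Wq(M/M/1) = ρ/(μ−λ) = 0.5185/51.91 = 0.009989 hr
Wq(M/D/1) = ρ/(2(μ−λ)) = 0.004994 hr
Savings = 0.009989 − 0.004994 = 0.004994 hr

Final: 0.004994 hr


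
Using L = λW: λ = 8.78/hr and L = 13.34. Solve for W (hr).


W = L/λ = 13.34/8.78 = 1.5194 hr

Final: 1.5194 hr


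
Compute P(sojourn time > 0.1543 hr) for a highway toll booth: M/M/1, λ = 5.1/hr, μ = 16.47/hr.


W ~ Exponential(μ−λ) for M/M/1.
μ − λ = 16.47 − 5.1 = 11.3700
P(W > t) = e^{−(μ−λ)t} = e^{−1.7544} = 0.173013

Final: 0.173013


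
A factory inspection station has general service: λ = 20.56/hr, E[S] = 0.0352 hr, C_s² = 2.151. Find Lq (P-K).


ρ = λ·E[S] = 20.56·0.0352 = 0.7237
Lq = ρ²(1+C_s²)/(2(1−ρ)) = 0.5238·(1+2.151)/(2·0.2763)
= 0.5238·3.1510/0.5526 = 2.98667

Final: 2.98667


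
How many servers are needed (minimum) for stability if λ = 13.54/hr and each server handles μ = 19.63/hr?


Stability requires cμ > λ ⇔ c > λ/μ.
λ/μ = 13.54/19.63 = 0.6898
Minimum integer c = ⌊0.6898⌋ + 1 = 1
Check: 1·19.63 = 19.63 > 13.54, while 0·19.63 = 0.00 ≤ 13.54

Final: 1 servers


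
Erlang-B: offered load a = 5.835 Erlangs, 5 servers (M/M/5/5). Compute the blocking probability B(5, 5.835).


B(c,a) = (a^c/c!) / Σ_{k=0}^{c} a^k/k!
a^5/5! = 56.366758
Σ terms (k=0..5): 1.00000 + 5.83500 + 17.02361 + 33.11093 + 48.30056 + 56.36676 = 161.636860
B = 56.366758/161.636860 = 0.348725

Final: 0.348725


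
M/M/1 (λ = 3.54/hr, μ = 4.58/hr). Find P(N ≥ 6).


ρ = 3.54/4.58 = 0.7729
P(N ≥ n) = ρ^n = 0.7729^6 = 0.213219

Final: 0.213219


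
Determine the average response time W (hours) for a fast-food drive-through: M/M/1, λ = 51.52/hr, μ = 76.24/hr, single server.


W = 1/(μ−λ) = 1/(76.24 − 51.52) = 1/24.72 = 0.04045 hr

Final: 0.04045 hr


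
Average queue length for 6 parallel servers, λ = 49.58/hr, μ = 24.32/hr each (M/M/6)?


a = λ/μ = 2.0387; ρ = a/6 = 0.3398
P₀ = 0.129988
Lq = P₀·a^c·ρ / (c!·(1−ρ)²) = 0.129988·71.78897·0.3398/(720·0.43590)
= 0.01010

Final: 0.01010


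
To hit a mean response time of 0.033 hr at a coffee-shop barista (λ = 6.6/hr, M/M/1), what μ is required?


W = 1/(μ−λ) ⇒ μ − λ = 1/W = 1/0.033 = 30.3030
μ = λ + 1/W = 6.6 + 30.3030 = 36.9030 per hr

Final: 36.9030 /hr


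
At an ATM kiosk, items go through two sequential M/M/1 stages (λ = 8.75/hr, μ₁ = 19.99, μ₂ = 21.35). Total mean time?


Each node sees arrival rate λ = 8.75/hr (tandem ⇒ throughput preserved).
W₁ = 1/(μ₁−λ) = 1/(19.99−8.75) = 0.08897 hr
W₂ = 1/(μ₂−λ) = 1/(21.35−8.75) = 0.07937 hr
W_total = W₁ + W₂ = 0.08897 + 0.07937 = 0.16833 hr

Final: 0.16833 hr


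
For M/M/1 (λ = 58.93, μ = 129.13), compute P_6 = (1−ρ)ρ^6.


ρ = 58.93/129.13 = 0.4564
P_n = (1−ρ)·ρ^n = (1 − 0.4564)·0.4564^6 = 0.5436·0.009033 = 0.004911

Final: 0.004911


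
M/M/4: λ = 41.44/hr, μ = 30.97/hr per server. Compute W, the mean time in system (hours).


a = 1.3381; ρ = 0.3345; P₀ = 0.260873
Lq = P₀·a^c·ρ/(c!(1−ρ)²) = 0.02632
Wq = Lq/λ = 0.02632/41.44 = 0.0006351 hr
W = Wq + 1/μ = 0.0006351 + 0.03229 = 0.03292 hr

Final: 0.03292 hr


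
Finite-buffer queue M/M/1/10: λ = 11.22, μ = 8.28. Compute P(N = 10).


ρ = λ/μ = 11.22/8.28 = 1.3551
P_K = (1−ρ)ρ^K/(1−ρ^(K+1)) = (-0.3551·20.874938)/(1 − 28.287054)
= -7.412116/-27.287054 = 0.271635

Final: 0.271635


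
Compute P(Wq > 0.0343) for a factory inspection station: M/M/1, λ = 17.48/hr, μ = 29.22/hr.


ρ = 17.48/29.22 = 0.5982
P(Wq > t) = ρ·e^{−(μ−λ)t} = 0.5982·e^{−0.4027}
= 0.5982·0.668525 = 0.399925

Final: 0.399925


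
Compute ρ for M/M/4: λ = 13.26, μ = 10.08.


ρ = λ/(cμ) = 13.26/(4·10.08) = 13.26/40.32 = 0.3289

Final: 0.3289


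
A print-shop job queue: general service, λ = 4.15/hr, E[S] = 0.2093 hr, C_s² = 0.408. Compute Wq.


ρ = λ·E[S] = 4.15·0.2093 = 0.8686
E[S²] = E[S]²(1+C_s²) = 0.2093²·(1+0.408) = 0.061680
Wq = λ·E[S²]/(2(1−ρ)) = 4.15·0.061680/(2·0.1314) = 0.97397 hr

Final: 0.97397 hr


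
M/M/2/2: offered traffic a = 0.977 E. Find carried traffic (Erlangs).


B(2,0.977) = 0.194463 (Erlang-B)
Carried load = a(1 − B) = 0.977·(1 − 0.194463) = 0.977·0.805537 = 0.7870 E

Final: 0.7870 Erlangs


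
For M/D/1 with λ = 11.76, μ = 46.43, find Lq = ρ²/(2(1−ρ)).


ρ = 11.76/46.43 = 0.2533
M/D/1: Lq = ρ²/(2(1−ρ)) = 0.06415/(2·0.7467) = 0.04296

Final: 0.04296


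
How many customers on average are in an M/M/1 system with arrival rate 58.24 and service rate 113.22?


ρ = λ/μ = 58.24/113.22 = 0.5144
L = ρ/(1−ρ) = 0.5144/(1 − 0.5144) = 0.5144/0.4856 = 1.0593

Final: 1.0593


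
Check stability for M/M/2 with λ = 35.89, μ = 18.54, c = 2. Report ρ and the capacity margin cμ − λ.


Total capacity cμ = 2·18.54 = 37.08/hr
ρ = λ/(cμ) = 35.89/37.08 = 0.9679
Stable ⇔ ρ < 1: YES
Spare capacity = cμ − λ = 37.08 − 35.89 = 1.19/hr

Final: ρ = 0.9679; stable; margin = 1.19/hr


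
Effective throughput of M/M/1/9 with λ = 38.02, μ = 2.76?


ρ = 13.7754; P_K = (1−ρ)ρ^9/(1−ρ^10) = 0.927407
λ_eff = λ(1 − P_K) = 38.02·(1 − 0.927407) = 38.02·0.072593 = 2.7600 /hr

Final: 2.7600 /hr


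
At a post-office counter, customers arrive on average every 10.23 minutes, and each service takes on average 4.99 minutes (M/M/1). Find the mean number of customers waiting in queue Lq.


λ = 60/10.23 = 5.8651 /hr
μ = 60/4.99 = 12.0240 /hr
ρ = λ/μ = 5.8651/12.0240 = 0.4878
Lq = ρ²/(1−ρ) = 0.2379/0.5122 = 0.4645

Final: 0.4645


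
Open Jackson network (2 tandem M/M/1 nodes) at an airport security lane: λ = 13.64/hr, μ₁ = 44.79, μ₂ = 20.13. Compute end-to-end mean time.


Each node sees arrival rate λ = 13.64/hr (tandem ⇒ throughput preserved).
W₁ = 1/(μ₁−λ) = 1/(44.79−13.64) = 0.03210 hr
W₂ = 1/(μ₂−λ) = 1/(20.13−13.64) = 0.15408 hr
W_total = W₁ + W₂ = 0.03210 + 0.15408 = 0.18619 hr

Final: 0.18619 hr


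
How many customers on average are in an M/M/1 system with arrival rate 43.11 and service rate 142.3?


ρ = λ/μ = 43.11/142.3 = 0.3030
L = ρ/(1−ρ) = 0.3030/(1 − 0.3030) = 0.3030/0.6970 = 0.4346

Final: 0.4346


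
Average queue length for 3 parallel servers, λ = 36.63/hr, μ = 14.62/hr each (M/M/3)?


a = λ/μ = 2.5055; ρ = a/3 = 0.8352
P₀ = 0.044354
Lq = P₀·a^c·ρ / (c!·(1−ρ)²) = 0.044354·15.72782·0.8352/(6·0.02717)
= 3.57336

Final: 3.57336


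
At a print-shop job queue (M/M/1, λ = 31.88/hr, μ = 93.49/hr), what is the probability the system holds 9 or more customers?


ρ = 31.88/93.49 = 0.3410
P(N ≥ n) = ρ^n = 0.3410^9 = 0.00006234

Final: 0.00006234


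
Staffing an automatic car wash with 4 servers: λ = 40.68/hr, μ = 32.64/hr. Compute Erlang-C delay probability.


a = λ/μ = 1.2463; ρ = a/4 = 0.3116
P₀ = 0.286395 (from M/M/c formula)
C(c,a) = [a^c/(c!(1−ρ))]·P₀ = [2.41281/(24·0.6884)]·0.286395
= 0.14604·0.286395 = 0.041824

Final: 0.041824


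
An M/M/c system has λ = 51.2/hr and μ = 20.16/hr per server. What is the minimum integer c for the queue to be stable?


Stability requires cμ > λ ⇔ c > λ/μ.
λ/μ = 51.2/20.16 = 2.5397
Minimum integer c = ⌊2.5397⌋ + 1 = 3
Check: 3·20.16 = 60.48 > 51.2, while 2·20.16 = 40.32 ≤ 51.2

Final: 3 servers


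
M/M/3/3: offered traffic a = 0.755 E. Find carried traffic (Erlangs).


B(3,0.755) = 0.033966 (Erlang-B)
Carried load = a(1 − B) = 0.755·(1 − 0.033966) = 0.755·0.966034 = 0.7294 E

Final: 0.7294 Erlangs


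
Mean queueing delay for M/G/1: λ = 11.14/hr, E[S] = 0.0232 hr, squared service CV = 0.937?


ρ = λ·E[S] = 11.14·0.0232 = 0.2584
E[S²] = E[S]²(1+C_s²) = 0.0232²·(1+0.937) = 0.001043
Wq = λ·E[S²]/(2(1−ρ)) = 11.14·0.001043/(2·0.7416) = 0.007831 hr

Final: 0.007831 hr


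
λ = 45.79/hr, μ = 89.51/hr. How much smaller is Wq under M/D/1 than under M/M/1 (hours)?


ρ = 45.79/89.51 = 0.5116
Wq(M/M/1) = ρ/(μ−λ) = 0.5116/43.72 = 0.01170 hr
Wq(M/D/1) = ρ/(2(μ−λ)) = 0.005850 hr
Savings = 0.01170 − 0.005850 = 0.005850 hr

Final: 0.005850 hr


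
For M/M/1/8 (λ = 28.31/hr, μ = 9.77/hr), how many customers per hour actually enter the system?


ρ = 2.8976; P_K = (1−ρ)ρ^8/(1−ρ^9) = 0.654938
λ_eff = λ(1 − P_K) = 28.31·(1 − 0.654938) = 28.31·0.345062 = 9.7687 /hr

Final: 9.7687 /hr


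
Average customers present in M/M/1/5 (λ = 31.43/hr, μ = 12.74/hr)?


ρ = 31.43/12.74 = 2.4670
L = ρ[1 − (K+1)ρ^K + Kρ^(K+1)] / [(1−ρ)(1−ρ^(K+1))]
Numerator: 2.4670·(1 − 6·91.384968 + 5·225.449729) = 1430.728230
Denominator: (-1.4670)·(-224.449729) = 329.275152
L = 1430.728230/329.275152 = 4.3451

Final: 4.3451


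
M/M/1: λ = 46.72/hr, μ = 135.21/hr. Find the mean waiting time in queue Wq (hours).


ρ = 46.72/135.21 = 0.3455
Wq = ρ/(μ−λ) = 0.3455/(135.21 − 46.72) = 0.3455/88.49 = 0.003905 hr

Final: 0.003905 hr


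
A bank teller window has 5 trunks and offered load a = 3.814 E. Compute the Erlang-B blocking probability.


B(c,a) = (a^c/c!) / Σ_{k=0}^{c} a^k/k!
a^5/5! = 6.725463
Σ terms (k=0..5): 1.00000 + 3.81400 + 7.27330 + 9.24679 + 8.81681 + 6.72546 = 36.876358
B = 6.725463/36.876358 = 0.182379

Final: 0.182379


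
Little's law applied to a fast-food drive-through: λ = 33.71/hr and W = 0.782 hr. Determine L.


L = λW = 33.71·0.782 = 26.3612

Final: 26.3612


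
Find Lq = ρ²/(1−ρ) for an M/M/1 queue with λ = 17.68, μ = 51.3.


ρ = 17.68/51.3 = 0.3446
Lq = ρ²/(1−ρ) = 0.1188/0.6554 = 0.1812

Final: 0.1812


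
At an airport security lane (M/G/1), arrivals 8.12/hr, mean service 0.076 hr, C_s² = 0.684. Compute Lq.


ρ = λ·E[S] = 8.12·0.076 = 0.6171
Lq = ρ²(1+C_s²)/(2(1−ρ)) = 0.3808·(1+0.684)/(2·0.3829)
= 0.3808·1.6840/0.7658 = 0.83751

Final: 0.83751


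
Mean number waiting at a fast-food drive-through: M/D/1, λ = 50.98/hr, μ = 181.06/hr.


ρ = 50.98/181.06 = 0.2816
M/D/1: Lq = ρ²/(2(1−ρ)) = 0.07928/(2·0.7184) = 0.05517

Final: 0.05517


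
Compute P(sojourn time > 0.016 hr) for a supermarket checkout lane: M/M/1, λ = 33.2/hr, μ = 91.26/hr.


W ~ Exponential(μ−λ) for M/M/1.
μ − λ = 91.26 − 33.2 = 58.0600
P(W > t) = e^{−(μ−λ)t} = e^{−0.9290} = 0.394964

Final: 0.394964


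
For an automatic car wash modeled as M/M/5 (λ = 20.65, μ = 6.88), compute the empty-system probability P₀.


a = λ/μ = 20.65/6.88 = 3.0015; ρ = a/c = 0.6003
Σ_{k=0}^{4} a^k/k! (terms k=0..4) = 1.00000 + 3.00145 + 4.50436 + 4.50654 + 3.38155 = 16.39390
Tail: a^5/(5!(1−ρ)) = 243.58923/(120·0.3997) = 5.07847
P₀ = 1/(16.39390 + 5.07847) = 1/21.47237 = 0.046571

Final: 0.046571


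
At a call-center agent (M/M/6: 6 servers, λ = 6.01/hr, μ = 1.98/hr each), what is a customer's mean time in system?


a = 3.0354; ρ = 0.5059; P₀ = 0.047202
Lq = P₀·a^c·ρ/(c!(1−ρ)²) = 0.10624
Wq = Lq/λ = 0.10624/6.01 = 0.01768 hr
W = Wq + 1/μ = 0.01768 + 0.50505 = 0.52273 hr

Final: 0.52273 hr


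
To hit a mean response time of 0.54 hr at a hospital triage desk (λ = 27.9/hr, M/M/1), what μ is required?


W = 1/(μ−λ) ⇒ μ − λ = 1/W = 1/0.54 = 1.8519
μ = λ + 1/W = 27.9 + 1.8519 = 29.7519 per hr

Final: 29.7519 /hr


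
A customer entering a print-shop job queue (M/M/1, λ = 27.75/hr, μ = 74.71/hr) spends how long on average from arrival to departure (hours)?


W = 1/(μ−λ) = 1/(74.71 − 27.75) = 1/46.96 = 0.02129 hr

Final: 0.02129 hr


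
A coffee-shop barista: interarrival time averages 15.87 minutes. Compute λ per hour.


λ = 1/(interarrival time) in consistent units.
1 hour = 60 min, so λ = 60/15.87 = 3.7807 per hour

Final: 3.7807 /hr


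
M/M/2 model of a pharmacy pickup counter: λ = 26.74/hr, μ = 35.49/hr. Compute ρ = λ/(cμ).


ρ = λ/(cμ) = 26.74/(2·35.49) = 26.74/70.98 = 0.3767

Final: 0.3767


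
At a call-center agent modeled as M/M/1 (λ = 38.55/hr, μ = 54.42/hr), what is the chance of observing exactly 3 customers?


ρ = 38.55/54.42 = 0.7084
P_n = (1−ρ)·ρ^n = (1 − 0.7084)·0.7084^3 = 0.2916·0.355466 = 0.103661

Final: 0.103661


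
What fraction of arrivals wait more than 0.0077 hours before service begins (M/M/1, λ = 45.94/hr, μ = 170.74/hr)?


ρ = 45.94/170.74 = 0.2691
P(Wq > t) = ρ·e^{−(μ−λ)t} = 0.2691·e^{−0.9610}
= 0.2691·0.382525 = 0.102924

Final: 0.102924


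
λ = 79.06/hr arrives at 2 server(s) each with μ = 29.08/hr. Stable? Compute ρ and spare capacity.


Total capacity cμ = 2·29.08 = 58.16/hr
ρ = λ/(cμ) = 79.06/58.16 = 1.3594
Stable ⇔ ρ < 1: NO
Spare capacity = cμ − λ = 58.16 − 79.06 = -20.90/hr

Final: ρ = 1.3594; unstable; margin = -20.90/hr


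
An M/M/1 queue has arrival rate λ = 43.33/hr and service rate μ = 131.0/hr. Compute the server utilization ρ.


ρ = λ/μ = 43.33/131.0 = 0.3308

Final: 0.3308


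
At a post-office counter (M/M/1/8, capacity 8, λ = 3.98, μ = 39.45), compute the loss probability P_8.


ρ = λ/μ = 3.98/39.45 = 0.1009
P_K = (1−ρ)ρ^K/(1−ρ^(K+1)) = (0.8991·0.00000001073)/(1 − 0.000000001083)
= 0.000000009649/1.000000 = 0.000000009649

Final: 0.000000009649


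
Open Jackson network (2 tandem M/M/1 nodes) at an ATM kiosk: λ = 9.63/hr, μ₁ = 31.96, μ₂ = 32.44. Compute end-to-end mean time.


Each node sees arrival rate λ = 9.63/hr (tandem ⇒ throughput preserved).
W₁ = 1/(μ₁−λ) = 1/(31.96−9.63) = 0.04478 hr
W₂ = 1/(μ₂−λ) = 1/(32.44−9.63) = 0.04384 hr
W_total = W₁ + W₂ = 0.04478 + 0.04384 = 0.08862 hr

Final: 0.08862 hr


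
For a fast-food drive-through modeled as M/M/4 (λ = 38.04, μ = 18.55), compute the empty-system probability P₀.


a = λ/μ = 38.04/18.55 = 2.0507; ρ = a/c = 0.5127
Σ_{k=0}^{3} a^k/k! (terms k=0..3) = 1.00000 + 2.05067 + 2.10263 + 1.43727 = 6.59058
Tail: a^4/(4!(1−ρ)) = 17.68424/(24·0.4873) = 1.51200
P₀ = 1/(6.59058 + 1.51200) = 1/8.10257 = 0.123418

Final: 0.123418


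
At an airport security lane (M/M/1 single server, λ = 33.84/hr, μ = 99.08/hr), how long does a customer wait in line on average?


ρ = 33.84/99.08 = 0.3415
Wq = ρ/(μ−λ) = 0.3415/(99.08 − 33.84) = 0.3415/65.24 = 0.005235 hr

Final: 0.005235 hr


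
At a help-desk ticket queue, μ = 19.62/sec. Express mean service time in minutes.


Mean service time = 1/μ = 1/19.62 second = 0.05097 second
In minutes: 0.05097 × 0.0166667 = 0.0008495 min

Final: 0.0008495 min


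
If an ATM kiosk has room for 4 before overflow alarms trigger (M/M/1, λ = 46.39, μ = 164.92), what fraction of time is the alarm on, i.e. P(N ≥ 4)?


ρ = 46.39/164.92 = 0.2813
P(N ≥ n) = ρ^n = 0.2813^4 = 0.006260

Final: 0.006260


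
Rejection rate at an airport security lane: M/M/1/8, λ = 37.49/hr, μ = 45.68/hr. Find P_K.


ρ = λ/μ = 37.49/45.68 = 0.8207
P_K = (1−ρ)ρ^K/(1−ρ^(K+1)) = (0.1793·0.205833)/(1 − 0.168929)
= 0.036904/0.831071 = 0.044405

Final: 0.044405


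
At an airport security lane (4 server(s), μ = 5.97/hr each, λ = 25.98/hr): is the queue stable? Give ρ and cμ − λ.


Total capacity cμ = 4·5.97 = 23.88/hr
ρ = λ/(cμ) = 25.98/23.88 = 1.0879
Stable ⇔ ρ < 1: NO
Spare capacity = cμ − λ = 23.88 − 25.98 = -2.10/hr

Final: ρ = 1.0879; unstable; margin = -2.10/hr


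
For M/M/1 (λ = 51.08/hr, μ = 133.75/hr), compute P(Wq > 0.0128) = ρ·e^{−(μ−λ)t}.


ρ = 51.08/133.75 = 0.3819
P(Wq > t) = ρ·e^{−(μ−λ)t} = 0.3819·e^{−1.0582}
= 0.3819·0.347088 = 0.132555

Final: 0.132555


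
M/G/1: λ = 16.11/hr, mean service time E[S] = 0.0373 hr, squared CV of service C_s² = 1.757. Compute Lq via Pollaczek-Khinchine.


ρ = λ·E[S] = 16.11·0.0373 = 0.6009
Lq = ρ²(1+C_s²)/(2(1−ρ)) = 0.3611·(1+1.757)/(2·0.3991)
= 0.3611·2.7570/0.7982 = 1.24720

Final: 1.24720
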